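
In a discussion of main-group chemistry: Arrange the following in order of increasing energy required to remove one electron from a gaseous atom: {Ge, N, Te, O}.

N is in period 2, group 15; O is in period 2, group 16; Ge is in period 4, group 14; Te is in period 5, group 16.
First ionization energy rises across a period (greater Z_eff holds electrons more tightly) and falls down a group (valence electrons are farther from the nucleus).
Neither a single period nor a single group — weigh both effects.
Te > Ge: the two effects oppose for this pair; the across-period effect wins (869 vs 762 kJ/mol).
O > Te: O sits above Te in group 16, so the down-group effect alone puts O higher.
N > O: this pair runs against the simple trend — see the exception note.
Note the exception: N has a higher first ionization energy than O, contrary to the simple trend — pairing an electron in O's 2p⁴ costs repulsion energy, so O ionizes more easily than half-filled N (2p³).
For reference (kJ/mol): N 1402, O 1314, Ge 762, Te 869.
So from lowest to highest: Ge < Te < O < N.

Ge, Te, O, N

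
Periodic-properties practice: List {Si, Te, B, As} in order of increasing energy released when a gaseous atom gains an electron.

B is in period 2, group 13; Si is in period 3, group 14; As is in period 4, group 15; Te is in period 5, group 16.
Electron affinity generally becomes more exothermic across a period toward the halogens and less exothermic down a group.
A diagonal step moves right (one effect) and down (the opposite effect) at once.
As > B: period and group pull opposite ways; the across-period shift dominates (78 vs 27 kJ/mol).
Si > As: period and group pull opposite ways; the down-group shift dominates (134 vs 78 kJ/mol).
Te > Si: period and group pull opposite ways; the across-period shift dominates (190 vs 134 kJ/mol).
Tabulated electron affinity (kJ/mol): B 27, Si 134, As 78, Te 190.
So from lowest to highest: B < As < Si < Te.

B < As < Si < Te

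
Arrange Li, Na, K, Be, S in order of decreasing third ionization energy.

Be > Li > Na > K > S

After 2 electrons have been removed, what remains? Li²⁺ is already 1 electron into the core; Na²⁺ is already 1 electron into the core; K²⁺ is already 1 electron into the core; Be²⁺ is the bare [He] core; S²⁺ still has 4 valence electrons.
Core electrons are held far more tightly than valence electrons, so K, Na, Li and Be top the IE_3 order.
The numbers (kJ/mol): Li 11815, Na 6910, K 4420, Be 14849, S 3357.
Hence IE_3: S < K < Na < Li < Be.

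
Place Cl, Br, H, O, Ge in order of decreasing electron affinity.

Cl > Br > O > Ge > H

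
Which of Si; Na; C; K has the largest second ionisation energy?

Na

The second ionization energy removes an electron from the +1 ion. For each element: Si⁺ still has 3 valence electrons; Na⁺ is the bare [Ne] core; C⁺ still has 3 valence electrons; K⁺ is the bare [Ar] core.
Breaking into a closed-shell core is much more expensive than removing a leftover valence electron — K and Na have the largest IE_2 here.
Valence configurations: Si⁺ [Ne]3s²3p¹, C⁺ [He]2s²2p¹.
Approximate IE_2 values (kJ/mol): Si 1577, Na 4562, C 2353, K 3052.
So the second ionization energies run Si < C < K < Na.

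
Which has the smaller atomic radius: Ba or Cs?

Ba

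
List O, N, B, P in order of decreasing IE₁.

N > O > P > B

B is in period 2, group 13; N is in period 2, group 15; O is in period 2, group 16; P is in period 3, group 15.
First ionization energy rises across a period (greater Z_eff holds electrons more tightly) and falls down a group (valence electrons are farther from the nucleus).
Here both period and group differ, so the two effects have to be weighed against each other.
P > B: the two effects oppose for this pair; the across-period effect wins (1012 vs 801 kJ/mol).
O > P: relative to P, both the across-period and down-group shifts push O's first ionization energy up.
N > O: this pair runs against the simple trend — see the exception note.
Note the exception: N has a higher first ionization energy than O, contrary to the simple trend — pairing an electron in O's 2p⁴ costs repulsion energy, so O ionizes more easily than half-filled N (2p³).
Tabulated first ionization energy (kJ/mol): B 801, N 1402, O 1314, P 1012.
So from highest to lowest: N > O > P > B.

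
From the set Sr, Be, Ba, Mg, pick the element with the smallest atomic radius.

Be

Be is in period 2, group 2; Mg is in period 3, group 2; Sr is in period 5, group 2; Ba is in period 6, group 2.
Across a period the added protons contract the valence shell; down a group each new principal shell makes the atom larger.
All are in group 2, so atomic radius increases down the group.
The smallest atomic radius among these belongs to Be.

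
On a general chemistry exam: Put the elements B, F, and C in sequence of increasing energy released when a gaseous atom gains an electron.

B, C, F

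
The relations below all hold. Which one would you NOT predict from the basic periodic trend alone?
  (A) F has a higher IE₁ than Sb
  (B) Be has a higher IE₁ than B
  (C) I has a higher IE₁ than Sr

(B)

The general trend: IE₁ increases across a period and decreases down a group.
(A) F (period 2, group 17) vs Sb (period 5, group 15): the stated order agrees with the simple trend.
(B) Be (period 2, group 2) vs B (period 2, group 13): the stated order contradicts the simple trend.
(C) I (period 5, group 17) vs Sr (period 5, group 2): the stated order agrees with the simple trend.
The exception is (B): removing B's lone 2p electron is easier than breaking Be's filled 2s².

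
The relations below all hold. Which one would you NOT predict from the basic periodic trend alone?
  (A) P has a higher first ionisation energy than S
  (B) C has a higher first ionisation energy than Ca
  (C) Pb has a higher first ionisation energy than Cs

The general trend: first ionisation energy increases across a period and decreases down a group.
(A) P (period 3, group 15) vs S (period 3, group 16): the stated order contradicts the simple trend.
(B) C (period 2, group 14) vs Ca (period 4, group 2): the stated order agrees with the simple trend.
(C) Pb (period 6, group 14) vs Cs (period 6, group 1): the stated order agrees with the simple trend.
The exception is (A): S (3p⁴) ionizes more easily than half-filled P (3p³) because the paired 3p electron in S is pushed out by e⁻–e⁻ repulsion.

(A)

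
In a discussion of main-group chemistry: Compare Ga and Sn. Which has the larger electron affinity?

Sn

Ga is in period 4, group 13; Sn is in period 5, group 14.
Atoms with high Z_eff and room in the valence shell (especially the halogens) have the most exothermic electron affinities.
These sit on a diagonal, where the across-period and down-group effects partly cancel.
Sn > Ga: period and group pull opposite ways; the across-period shift dominates (107 vs 29 kJ/mol).
For reference (kJ/mol): Ga 29, Sn 107.
So Sn has the larger electron affinity (Sn > Ga).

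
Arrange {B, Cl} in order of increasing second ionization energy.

Cl < B

IE_2 is the cost of taking one more electron from the +1 cation: B⁺ still has 2 valence electrons; Cl⁺ still has 6 valence electrons.
All are still removing valence electrons, so compare the +1 ions as you would atoms: IE_2 generally rises across a period (higher Z_eff) and falls down a group (larger shell), subject to the usual subshell exceptions.
Valence configurations: B⁺ [He]2s², Cl⁺ [Ne]3s²3p⁴.
Approximate IE_2 values (kJ/mol): B 2427, Cl 2298.
So the second ionization energies run Cl < B.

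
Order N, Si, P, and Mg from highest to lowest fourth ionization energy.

Mg > N > P > Si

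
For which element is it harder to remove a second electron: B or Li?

Li

Consider each +1 ion: B⁺ still has 2 valence electrons; Li⁺ is the bare [He] core.
Breaking into a closed-shell core is much more expensive than removing a leftover valence electron — Li has the largest IE_2 here.
Approximate IE_2 values (kJ/mol): B 2427, Li 7298.
Hence IE_2: B < Li.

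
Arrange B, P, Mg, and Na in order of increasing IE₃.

P, B, Na, Mg

The third ionization energy removes an electron from the +2 ion. For each element: B²⁺ still has 1 valence electron; P²⁺ still has 3 valence electrons; Mg²⁺ is the bare [Ne] core; Na²⁺ is already 1 electron into the core.
Breaking into a closed-shell core is much more expensive than removing a leftover valence electron — Na and Mg have the largest IE_3 here.
Valence configurations: B²⁺ [He]2s¹, P²⁺ [Ne]3s²3p¹.
Tabulated IE_3 (kJ/mol): B 3660, P 2914, Mg 7733, Na 6910.
So the third ionization energies run P < B < Na < Mg.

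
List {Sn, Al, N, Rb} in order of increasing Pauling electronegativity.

N is in period 2, group 15; Al is in period 3, group 13; Rb is in period 5, group 1; Sn is in period 5, group 14.
Electronegativity increases across a period and decreases down a group, tracking effective nuclear charge and atomic size.
Here both period and group differ, so the two effects have to be weighed against each other.
Al > Rb: relative to Rb, both the across-period and down-group shifts push Al's electronegativity up.
Sn > Al: period and group pull opposite ways; the across-period shift dominates (1.96 vs 1.61).
N > Sn: relative to Sn, both the across-period and down-group shifts push N's electronegativity up.
Tabulated electronegativity (Pauling): N 3.04, Al 1.61, Rb 0.82, Sn 1.96.
So from lowest to highest: Rb < Al < Sn < N.

Rb < Al < Sn < N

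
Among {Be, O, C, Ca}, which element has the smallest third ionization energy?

C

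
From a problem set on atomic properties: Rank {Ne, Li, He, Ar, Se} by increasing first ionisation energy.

He is in period 1, group 18; Li is in period 2, group 1; Ne is in period 2, group 18; Ar is in period 3, group 18; Se is in period 4, group 16.
IE₁ increases left→right with effective nuclear charge and decreases top→bottom as the valence shell moves farther out.
Here both period and group differ, so the two effects have to be weighed against each other.
Se > Li: the two effects oppose for this pair; the across-period effect wins (941 vs 520 kJ/mol).
Ar > Se: both effects reinforce here, so Ar is clearly the higher of the two.
Ne > Ar: they share group 18; the group trend gives Ne the larger value.
He > Ne: He sits above Ne in group 18, so the down-group effect alone puts He higher.
Approximate values (kJ/mol): He 2372, Li 520, Ne 2081, Ar 1521, Se 941.
So from lowest to highest: Li < Se < Ar < Ne < He.

Li < Se < Ar < Ne < He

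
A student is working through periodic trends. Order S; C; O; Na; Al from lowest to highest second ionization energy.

IE_2 is the cost of taking one more electron from the +1 cation: S⁺ still has 5 valence electrons; C⁺ still has 3 valence electrons; O⁺ still has 5 valence electrons; Na⁺ is the bare [Ne] core; Al⁺ still has 2 valence electrons.
Pulling an electron out of a noble-gas core costs far more than removing a remaining valence electron, so Na sits at the high end of IE_2.
Valence configurations: S⁺ [Ne]3s²3p³, C⁺ [He]2s²2p¹, O⁺ [He]2s²2p³, Al⁺ [Ne]3s².
Approximate IE_2 values (kJ/mol): S 2252, C 2353, O 3388, Na 4562, Al 1817.
So the second ionization energies run Al < S < C < O < Na.

Al < S < C < O < Na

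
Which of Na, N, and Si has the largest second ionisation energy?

The second ionization energy removes an electron from the +1 ion. For each element: Na⁺ is the bare [Ne] core; N⁺ still has 4 valence electrons; Si⁺ still has 3 valence electrons.
Core electrons are held far more tightly than valence electrons, so Na tops the IE_2 order.
Valence configurations: N⁺ [He]2s²2p², Si⁺ [Ne]3s²3p¹.
Tabulated IE_2 (kJ/mol): Na 4562, N 2856, Si 1577.
Overall IE_2 order: Si < N < Na.

Na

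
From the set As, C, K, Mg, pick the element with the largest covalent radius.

K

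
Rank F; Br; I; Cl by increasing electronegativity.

I < Br < Cl < F

F is in period 2, group 17; Cl is in period 3, group 17; Br is in period 4, group 17; I is in period 5, group 17.
EN rises left→right (higher Z_eff, smaller atoms) and falls top→bottom (larger, more shielded atoms).
All are in group 17, so electronegativity increases up the group.
So from lowest to highest: I < Br < Cl < F.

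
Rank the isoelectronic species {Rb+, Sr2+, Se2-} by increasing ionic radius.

Sr2+ < Rb+ < Se2-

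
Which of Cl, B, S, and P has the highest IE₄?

B

Consider each +3 ion: Cl³⁺ still has 4 valence electrons; B³⁺ is the bare [He] core; S³⁺ still has 3 valence electrons; P³⁺ still has 2 valence electrons.
Pulling an electron out of a noble-gas core costs far more than removing a remaining valence electron, so B sits at the high end of IE_4.
Valence configurations: Cl³⁺ [Ne]3s²3p², S³⁺ [Ne]3s²3p¹, P³⁺ [Ne]3s².
S³⁺ loses a lone 3p electron whereas P³⁺ must break into a filled 3s² pair, so IE_4(P) > IE_4(S) even though S has the higher nuclear charge.
Approximate IE_4 values (kJ/mol): Cl 5159, B 25026, S 4556, P 4964.
Overall IE_4 order: S < P < Cl < B.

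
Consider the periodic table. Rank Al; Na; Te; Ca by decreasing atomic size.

Na is in period 3, group 1; Al is in period 3, group 13; Ca is in period 4, group 2; Te is in period 5, group 16.
Across a period the added protons contract the valence shell; down a group each new principal shell makes the atom larger.
Neither a single period nor a single group — weigh both effects.
Te > Al: period and group pull opposite ways; the down-group shift dominates (136 vs 126 pm).
Na > Te: period and group pull opposite ways; the across-period shift dominates (155 vs 136 pm).
Ca > Na: the two effects oppose for this pair; the down-group effect wins (171 vs 155 pm).
Approximate values (pm): Na 155, Al 126, Ca 171, Te 136.
So from largest to smallest: Ca > Na > Te > Al.

Ca, Na, Te, Al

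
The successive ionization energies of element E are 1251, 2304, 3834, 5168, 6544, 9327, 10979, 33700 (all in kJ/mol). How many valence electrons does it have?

7

Look for the largest jump between consecutive ionization energies: IE8/IE7 ≈ 3.1, far larger than any earlier ratio.
That jump marks the point where a core electron is being removed. So the atom has 7 valence electrons.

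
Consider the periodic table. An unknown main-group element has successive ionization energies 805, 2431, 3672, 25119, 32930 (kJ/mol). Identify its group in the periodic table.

Look for the largest jump between consecutive ionization energies: IE4/IE3 ≈ 6.8, far larger than any earlier ratio.
That jump marks the point where a core electron is being removed. So the atom has 3 valence electrons.
A main-group element with 3 valence electrons is in group 13.

Group 13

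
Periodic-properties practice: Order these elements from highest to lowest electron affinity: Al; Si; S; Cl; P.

Al is in period 3, group 13; Si is in period 3, group 14; P is in period 3, group 15; S is in period 3, group 16; Cl is in period 3, group 17.
Adding an electron releases more energy for atoms nearer the top right (short of the noble gases).
All lie in period 3; the across-period trend (electron affinity increases left to right) applies, with the exception below.
Note the exception: Si has a higher electron affinity than P, contrary to the simple trend — adding an electron to P's half-filled 3p³ is unfavourable, so Si (3p²) has the more exothermic EA.
Approximate values (kJ/mol): Al 42, Si 134, P 72, S 200, Cl 349.
So from highest to lowest: Cl > S > Si > P > Al.

Cl > S > Si > P > Al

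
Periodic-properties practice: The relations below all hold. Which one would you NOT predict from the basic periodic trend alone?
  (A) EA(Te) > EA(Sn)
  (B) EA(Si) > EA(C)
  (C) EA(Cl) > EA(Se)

(B)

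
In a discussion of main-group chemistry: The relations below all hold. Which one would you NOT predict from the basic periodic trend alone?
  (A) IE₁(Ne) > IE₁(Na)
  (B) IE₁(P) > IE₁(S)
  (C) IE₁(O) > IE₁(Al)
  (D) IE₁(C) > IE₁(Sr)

The general trend: first ionisation energy increases across a period and decreases down a group.
(A) Ne (period 2, group 18) vs Na (period 3, group 1): the stated order agrees with the simple trend.
(B) P (period 3, group 15) vs S (period 3, group 16): the stated order contradicts the simple trend.
(C) O (period 2, group 16) vs Al (period 3, group 13): the stated order agrees with the simple trend.
(D) C (period 2, group 14) vs Sr (period 5, group 2): the stated order agrees with the simple trend.
The exception is (B): S (3p⁴) ionizes more easily than half-filled P (3p³) because the paired 3p electron in S is pushed out by e⁻–e⁻ repulsion.

(B)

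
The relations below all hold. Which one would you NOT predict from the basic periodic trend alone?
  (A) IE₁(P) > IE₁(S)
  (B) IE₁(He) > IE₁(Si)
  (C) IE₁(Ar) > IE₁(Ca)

(A)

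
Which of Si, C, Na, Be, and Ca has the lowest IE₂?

Ca

After 1 electron has been removed, what remains? Si⁺ still has 3 valence electrons; C⁺ still has 3 valence electrons; Na⁺ is the bare [Ne] core; Be⁺ still has 1 valence electron; Ca⁺ still has 1 valence electron.
Pulling an electron out of a noble-gas core costs far more than removing a remaining valence electron, so Na sits at the high end of IE_2.
Valence configurations: Si⁺ [Ne]3s²3p¹, C⁺ [He]2s²2p¹, Be⁺ [He]2s¹, Ca⁺ [Ar]4s¹.
The numbers (kJ/mol): Si 1577, C 2353, Na 4562, Be 1757, Ca 1145.
Overall IE_2 order: Ca < Si < Be < C < Na.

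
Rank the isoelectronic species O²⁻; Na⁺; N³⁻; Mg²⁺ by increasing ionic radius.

All of these have 10 electrons, so size is governed by nuclear charge alone: the more protons, the stronger the pull on the same electron cloud, and the smaller the ion.
Nuclear charges: Mg²⁺ (Z=12), Na⁺ (Z=11), O²⁻ (Z=8), N³⁻ (Z=7).
Smallest to largest: Mg²⁺ < Na⁺ < O²⁻ < N³⁻.

Mg²⁺ < Na⁺ < O²⁻ < N³⁻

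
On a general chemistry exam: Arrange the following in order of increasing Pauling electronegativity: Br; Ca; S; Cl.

EN rises left→right (higher Z_eff, smaller atoms) and falls top→bottom (larger, more shielded atoms).
Here both period and group differ, so the two effects have to be weighed against each other.
S > Ca: both effects reinforce here, so S is clearly the higher of the two.
Br > S: period and group pull opposite ways; the across-period shift dominates (2.96 vs 2.58).
Cl > Br: Cl sits above Br in group 17, so the down-group effect alone puts Cl higher.
Tabulated electronegativity (Pauling): S 2.58, Cl 3.16, Ca 1.00, Br 2.96.
So from lowest to highest: Ca < S < Br < Cl.

Ca, S, Br, Cl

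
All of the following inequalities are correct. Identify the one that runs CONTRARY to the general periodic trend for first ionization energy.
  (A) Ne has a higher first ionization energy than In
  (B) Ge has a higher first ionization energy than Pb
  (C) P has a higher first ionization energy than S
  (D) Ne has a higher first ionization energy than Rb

The general trend: first ionization energy increases across a period and decreases down a group.
(A) Ne (period 2, group 18) vs In (period 5, group 13): the stated order agrees with the simple trend.
(B) Ge (period 4, group 14) vs Pb (period 6, group 14): the stated order agrees with the simple trend.
(C) P (period 3, group 15) vs S (period 3, group 16): the stated order contradicts the simple trend.
(D) Ne (period 2, group 18) vs Rb (period 5, group 1): the stated order agrees with the simple trend.
The exception is (C): S (3p⁴) ionizes more easily than half-filled P (3p³) because the paired 3p electron in S is pushed out by e⁻–e⁻ repulsion.

(C)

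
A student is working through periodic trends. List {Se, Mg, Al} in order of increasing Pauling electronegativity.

Mg is in period 3, group 2; Al is in period 3, group 13; Se is in period 4, group 16.
Smaller atoms with higher effective nuclear charge are more electronegative.
These span different periods and groups, so the two trends combine.
Al > Mg: Al lies to the right of Mg in period 3, so the across-period effect alone puts Al higher.
Se > Al: the two effects oppose for this pair; the across-period effect wins (2.55 vs 1.61).
Approximate values (Pauling): Mg 1.31, Al 1.61, Se 2.55.
So from lowest to highest: Mg < Al < Se.

Mg, Al, Se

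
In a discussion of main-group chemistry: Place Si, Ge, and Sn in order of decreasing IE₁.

Si > Ge > Sn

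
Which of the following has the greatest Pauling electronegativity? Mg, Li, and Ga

Ga

Atoms toward the upper right of the periodic table pull bonding electrons most strongly.
A diagonal step moves right (one effect) and down (the opposite effect) at once.
Mg > Li: the two effects oppose for this pair; the across-period effect wins (1.31 vs 0.98).
Ga > Mg: period and group pull opposite ways; the across-period shift dominates (1.81 vs 1.31).
For reference (Pauling): Li 0.98, Mg 1.31, Ga 1.81.
The greatest Pauling electronegativity among these belongs to Ga.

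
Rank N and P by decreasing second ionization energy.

N > P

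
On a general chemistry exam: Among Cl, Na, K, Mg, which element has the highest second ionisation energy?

Na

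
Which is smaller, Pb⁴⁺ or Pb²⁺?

Both ions have Z = 82 protons, but Pb⁴⁺ has lost more electrons, so its remaining electrons feel a larger effective nuclear charge per electron and are pulled in more tightly.
Higher positive charge → smaller ion, so Pb²⁺ > Pb⁴⁺.

Pb⁴⁺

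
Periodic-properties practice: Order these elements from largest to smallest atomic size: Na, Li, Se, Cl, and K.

Radius decreases left→right (rising Z_eff, same n) and increases top→bottom (higher n).
Here both period and group differ, so the two effects have to be weighed against each other.
Se > Cl: relative to Cl, both the across-period and down-group shifts push Se's atomic radius up.
Li > Se: the two effects oppose for this pair; the across-period effect wins (133 vs 116 pm).
Na > Li: Na sits below Li in group 1, so the down-group effect alone puts Na larger.
K > Na: K sits below Na in group 1, so the down-group effect alone puts K larger.
Approximate values (pm): Li 133, Na 155, Cl 99, K 196, Se 116.
So from largest to smallest: K > Na > Li > Se > Cl.

K > Na > Li > Se > Cl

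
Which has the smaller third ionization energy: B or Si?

Si

IE_3 is the cost of taking one more electron from the +2 cation: B²⁺ still has 1 valence electron; Si²⁺ still has 2 valence electrons.
All are still removing valence electrons, so compare the +2 ions as you would atoms: IE_3 generally rises across a period (higher Z_eff) and falls down a group (larger shell), subject to the usual subshell exceptions.
Valence configurations: B²⁺ [He]2s¹, Si²⁺ [Ne]3s².
The numbers (kJ/mol): B 3660, Si 3232.
Hence IE_3: Si < B.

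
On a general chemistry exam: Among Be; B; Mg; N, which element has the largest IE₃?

After 2 electrons have been removed, what remains? Be²⁺ is the bare [He] core; B²⁺ still has 1 valence electron; Mg²⁺ is the bare [Ne] core; N²⁺ still has 3 valence electrons.
Pulling an electron out of a noble-gas core costs far more than removing a remaining valence electron, so Mg and Be sit at the high end of IE_3.
Valence configurations: B²⁺ [He]2s¹, N²⁺ [He]2s²2p¹.
Tabulated IE_3 (kJ/mol): Be 14849, B 3660, Mg 7733, N 4578.
Overall IE_3 order: B < N < Mg < Be.

Be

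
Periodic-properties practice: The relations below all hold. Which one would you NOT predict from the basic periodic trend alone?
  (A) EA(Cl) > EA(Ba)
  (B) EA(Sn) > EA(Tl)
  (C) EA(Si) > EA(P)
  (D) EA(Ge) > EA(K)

The general trend: electron affinity increases across a period and decreases down a group.
(A) Cl (period 3, group 17) vs Ba (period 6, group 2): the stated order agrees with the simple trend.
(B) Sn (period 5, group 14) vs Tl (period 6, group 13): the stated order agrees with the simple trend.
(C) Si (period 3, group 14) vs P (period 3, group 15): the stated order contradicts the simple trend.
(D) Ge (period 4, group 14) vs K (period 4, group 1): the stated order agrees with the simple trend.
The exception is (C): adding an electron to P's half-filled 3p³ is unfavourable, so Si (3p²) has the more exothermic EA.

(C)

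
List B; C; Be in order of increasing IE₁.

Be is in period 2, group 2; B is in period 2, group 13; C is in period 2, group 14.
IE₁ increases left→right with effective nuclear charge and decreases top→bottom as the valence shell moves farther out.
All lie in period 2; the across-period trend (first ionization energy increases left to right) applies, with the exception below.
Note the exception: Be has a higher first ionization energy than B, contrary to the simple trend — removing B's lone 2p electron is easier than breaking Be's filled 2s².
For reference (kJ/mol): Be 900, B 801, C 1086.
So from lowest to highest: B < Be < C.

B < Be < C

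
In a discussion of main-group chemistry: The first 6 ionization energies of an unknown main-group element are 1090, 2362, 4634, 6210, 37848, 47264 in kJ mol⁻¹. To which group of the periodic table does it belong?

Look for the largest jump between consecutive ionization energies: IE5/IE4 ≈ 6.1, far larger than any earlier ratio.
That jump marks the point where a core electron is being removed. So the atom has 4 valence electrons.
A main-group element with 4 valence electrons is in group 14.

Group 14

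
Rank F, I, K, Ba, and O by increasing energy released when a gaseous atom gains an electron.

Ba, K, O, I, F

O is in period 2, group 16; F is in period 2, group 17; K is in period 4, group 1; I is in period 5, group 17; Ba is in period 6, group 2.
EA tends to increase across a period and decrease down a group, though the pattern is less regular than for IE or radius.
These span different periods and groups, so the two trends combine.
K > Ba: the two effects oppose for this pair; the down-group effect wins (48 vs 14 kJ/mol).
O > K: both effects reinforce here, so O is clearly the higher of the two.
I > O: period and group pull opposite ways; the across-period shift dominates (295 vs 141 kJ/mol).
F > I: they share group 17; the group trend gives F the larger value.
Tabulated electron affinity (kJ/mol): O 141, F 328, K 48, I 295, Ba 14.
So from lowest to highest: Ba < K < O < I < F.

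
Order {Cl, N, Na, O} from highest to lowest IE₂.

Na, O, N, Cl

After 1 electron has been removed, what remains? Cl⁺ still has 6 valence electrons; N⁺ still has 4 valence electrons; Na⁺ is the bare [Ne] core; O⁺ still has 5 valence electrons.
Breaking into a closed-shell core is much more expensive than removing a leftover valence electron — Na has the largest IE_2 here.
Valence configurations: Cl⁺ [Ne]3s²3p⁴, N⁺ [He]2s²2p², O⁺ [He]2s²2p³.
Approximate IE_2 values (kJ/mol): Cl 2298, N 2856, Na 4562, O 3388.
Overall IE_2 order: Cl < N < O < Na.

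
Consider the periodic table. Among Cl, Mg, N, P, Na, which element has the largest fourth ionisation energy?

Mg

The fourth ionization energy removes an electron from the +3 ion. For each element: Cl³⁺ still has 4 valence electrons; Mg³⁺ is already 1 electron into the core; N³⁺ still has 2 valence electrons; P³⁺ still has 2 valence electrons; Na³⁺ is already 2 electrons into the core.
Breaking into a closed-shell core is much more expensive than removing a leftover valence electron — Na and Mg have the largest IE_4 here.
Valence configurations: Cl³⁺ [Ne]3s²3p², N³⁺ [He]2s², P³⁺ [Ne]3s².
Approximate IE_4 values (kJ/mol): Cl 5159, Mg 10543, N 7475, P 4964, Na 9543.
Putting it together, IE_4: P < Cl < N < Na < Mg.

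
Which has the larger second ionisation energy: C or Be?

After 1 electron has been removed, what remains? C⁺ still has 3 valence electrons; Be⁺ still has 1 valence electron.
All are still removing valence electrons, so compare the +1 ions as you would atoms: IE_2 generally rises across a period (higher Z_eff) and falls down a group (larger shell), subject to the usual subshell exceptions.
Valence configurations: C⁺ [He]2s²2p¹, Be⁺ [He]2s¹.
Tabulated IE_2 (kJ/mol): C 2353, Be 1757.
So the second ionization energies run Be < C.

C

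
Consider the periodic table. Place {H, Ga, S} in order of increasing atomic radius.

H < S < Ga

H is in period 1, group 1; S is in period 3, group 16; Ga is in period 4, group 13.
Across a period the added protons contract the valence shell; down a group each new principal shell makes the atom larger.
Neither a single period nor a single group — weigh both effects.
S > H: period and group pull opposite ways; the down-group shift dominates (103 vs 32 pm).
Ga > S: both effects reinforce here, so Ga is clearly the larger of the two.
Tabulated atomic radius (pm): H 32, S 103, Ga 124.
So from smallest to largest: H < S < Ga.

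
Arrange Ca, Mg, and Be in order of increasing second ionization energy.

Consider each +1 ion: Ca⁺ still has 1 valence electron; Mg⁺ still has 1 valence electron; Be⁺ still has 1 valence electron.
All are still removing valence electrons, so compare the +1 ions as you would atoms: IE_2 generally rises across a period (higher Z_eff) and falls down a group (larger shell), subject to the usual subshell exceptions.
Valence configurations: Ca⁺ [Ar]4s¹, Mg⁺ [Ne]3s¹, Be⁺ [He]2s¹.
Tabulated IE_2 (kJ/mol): Ca 1145, Mg 1451, Be 1757.
Putting it together, IE_2: Ca < Mg < Be.

Ca, Mg, Be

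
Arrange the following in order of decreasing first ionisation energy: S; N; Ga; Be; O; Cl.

N > O > Cl > S > Be > Ga

IE₁ increases left→right with effective nuclear charge and decreases top→bottom as the valence shell moves farther out.
Neither a single period nor a single group — weigh both effects.
Be > Ga: period and group pull opposite ways; the down-group shift dominates (900 vs 579 kJ/mol).
S > Be: the two effects oppose for this pair; the across-period effect wins (1000 vs 900 kJ/mol).
Cl > S: Cl lies to the right of S in period 3, so the across-period effect alone puts Cl higher.
O > Cl: the two effects oppose for this pair; the down-group effect wins (1314 vs 1251 kJ/mol).
N > O: this pair runs against the simple trend — see the exception note.
Note the exception: N has a higher first ionization energy than O, contrary to the simple trend — pairing an electron in O's 2p⁴ costs repulsion energy, so O ionizes more easily than half-filled N (2p³).
Approximate values (kJ/mol): Be 900, N 1402, O 1314, S 1000, Cl 1251, Ga 579.
So from highest to lowest: N > O > Cl > S > Be > Ga.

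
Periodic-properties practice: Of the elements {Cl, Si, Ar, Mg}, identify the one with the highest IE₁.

Mg is in period 3, group 2; Si is in period 3, group 14; Cl is in period 3, group 17; Ar is in period 3, group 18.
IE₁ increases left→right with effective nuclear charge and decreases top→bottom as the valence shell moves farther out.
All lie in period 3, so first ionization energy increases left to right.
The highest IE₁ among these belongs to Ar.

Ar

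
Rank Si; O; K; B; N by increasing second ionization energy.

After 1 electron has been removed, what remains? Si⁺ still has 3 valence electrons; O⁺ still has 5 valence electrons; K⁺ is the bare [Ar] core; B⁺ still has 2 valence electrons; N⁺ still has 4 valence electrons.
Usually core removal costs more than valence removal, but here the competition is close: a tightly held n=2 valence electron can cost more to remove than an n=3 core electron, so the actual values have to decide it.
Valence configurations: Si⁺ [Ne]3s²3p¹, O⁺ [He]2s²2p³, B⁺ [He]2s², N⁺ [He]2s²2p².
Approximate IE_2 values (kJ/mol): Si 1577, O 3388, K 3052, B 2427, N 2856.
Overall IE_2 order: Si < B < N < K < O.

Si < B < N < K < O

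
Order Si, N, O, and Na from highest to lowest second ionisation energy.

After 1 electron has been removed, what remains? Si⁺ still has 3 valence electrons; N⁺ still has 4 valence electrons; O⁺ still has 5 valence electrons; Na⁺ is the bare [Ne] core.
Breaking into a closed-shell core is much more expensive than removing a leftover valence electron — Na has the largest IE_2 here.
Valence configurations: Si⁺ [Ne]3s²3p¹, N⁺ [He]2s²2p², O⁺ [He]2s²2p³.
The numbers (kJ/mol): Si 1577, N 2856, O 3388, Na 4562.
Hence IE_2: Si < N < O < Na.

Na > O > N > Si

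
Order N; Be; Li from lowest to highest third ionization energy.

The third ionization energy removes an electron from the +2 ion. For each element: N²⁺ still has 3 valence electrons; Be²⁺ is the bare [He] core; Li²⁺ is already 1 electron into the core.
Pulling an electron out of a noble-gas core costs far more than removing a remaining valence electron, so Li and Be sit at the high end of IE_3.
Tabulated IE_3 (kJ/mol): N 4578, Be 14849, Li 11815.
Putting it together, IE_3: N < Li < Be.

N, Li, Be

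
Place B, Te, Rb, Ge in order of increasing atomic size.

B < Ge < Te < Rb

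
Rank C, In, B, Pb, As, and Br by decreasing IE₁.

Br > C > As > B > Pb > In

B is in period 2, group 13; C is in period 2, group 14; As is in period 4, group 15; Br is in period 4, group 17; In is in period 5, group 13; Pb is in period 6, group 14.
First ionization energy rises across a period (greater Z_eff holds electrons more tightly) and falls down a group (valence electrons are farther from the nucleus).
Here both period and group differ, so the two effects have to be weighed against each other.
Pb > In: the two effects oppose for this pair; the across-period effect wins (716 vs 558 kJ/mol).
B > Pb: the two effects oppose for this pair; the down-group effect wins (801 vs 716 kJ/mol).
As > B: the two effects oppose for this pair; the across-period effect wins (947 vs 801 kJ/mol).
C > As: period and group pull opposite ways; the down-group shift dominates (1086 vs 947 kJ/mol).
Br > C: period and group pull opposite ways; the across-period shift dominates (1140 vs 1086 kJ/mol).
Tabulated first ionization energy (kJ/mol): B 801, C 1086, As 947, Br 1140, In 558, Pb 716.
So from highest to lowest: Br > C > As > B > Pb > In.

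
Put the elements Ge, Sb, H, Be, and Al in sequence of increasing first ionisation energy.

Al < Ge < Sb < Be < H

H is in period 1, group 1; Be is in period 2, group 2; Al is in period 3, group 13; Ge is in period 4, group 14; Sb is in period 5, group 15.
First ionization energy rises across a period (greater Z_eff holds electrons more tightly) and falls down a group (valence electrons are farther from the nucleus).
A diagonal step moves right (one effect) and down (the opposite effect) at once.
Ge > Al: the two effects oppose for this pair; the across-period effect wins (762 vs 578 kJ/mol).
Sb > Ge: the two effects oppose for this pair; the across-period effect wins (831 vs 762 kJ/mol).
Be > Sb: period and group pull opposite ways; the down-group shift dominates (900 vs 831 kJ/mol).
H > Be: period and group pull opposite ways; the down-group shift dominates (1312 vs 900 kJ/mol).
For reference (kJ/mol): H 1312, Be 900, Al 578, Ge 762, Sb 831.
So from lowest to highest: Al < Ge < Sb < Be < H.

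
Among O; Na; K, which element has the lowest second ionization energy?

Consider each +1 ion: O⁺ still has 5 valence electrons; Na⁺ is the bare [Ne] core; K⁺ is the bare [Ar] core.
Usually core removal costs more than valence removal, but here the competition is close: a tightly held n=2 valence electron can cost more to remove than an n=3 core electron, so the actual values have to decide it.
The numbers (kJ/mol): O 3388, Na 4562, K 3052.
Overall IE_2 order: K < O < Na.

K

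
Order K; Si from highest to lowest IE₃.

K > Si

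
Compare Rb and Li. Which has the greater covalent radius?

Rb

Li is in period 2, group 1; Rb is in period 5, group 1.
Across a period the added protons contract the valence shell; down a group each new principal shell makes the atom larger.
All are in group 1, so atomic radius increases down the group.
So Rb has the greater covalent radius (Rb > Li).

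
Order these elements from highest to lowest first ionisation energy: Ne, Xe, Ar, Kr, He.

He > Ne > Ar > Kr > Xe

He is in period 1, group 18; Ne is in period 2, group 18; Ar is in period 3, group 18; Kr is in period 4, group 18; Xe is in period 5, group 18.
First ionization energy rises across a period (greater Z_eff holds electrons more tightly) and falls down a group (valence electrons are farther from the nucleus).
All are in group 18, so first ionization energy increases up the group.
So from highest to lowest: He > Ne > Ar > Kr > Xe.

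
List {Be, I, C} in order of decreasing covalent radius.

Be is in period 2, group 2; C is in period 2, group 14; I is in period 5, group 17.
Moving right in a period, electrons are added to the same shell under a stronger nuclear pull, so atoms get smaller; moving down, a new shell is opened and atoms get larger.
Here both period and group differ, so the two effects have to be weighed against each other.
Be > C: Be lies to the left of C in period 2, so the across-period effect alone puts Be larger.
I > Be: the two effects oppose for this pair; the down-group effect wins (133 vs 102 pm).
Tabulated atomic radius (pm): Be 102, C 75, I 133.
So from largest to smallest: I > Be > C.

I, Be, C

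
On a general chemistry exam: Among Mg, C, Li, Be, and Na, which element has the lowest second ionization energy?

Mg

After 1 electron has been removed, what remains? Mg⁺ still has 1 valence electron; C⁺ still has 3 valence electrons; Li⁺ is the bare [He] core; Be⁺ still has 1 valence electron; Na⁺ is the bare [Ne] core.
Core electrons are held far more tightly than valence electrons, so Na and Li top the IE_2 order.
Valence configurations: Mg⁺ [Ne]3s¹, C⁺ [He]2s²2p¹, Be⁺ [He]2s¹.
The numbers (kJ/mol): Mg 1451, C 2353, Li 7298, Be 1757, Na 4562.
So the second ionization energies run Mg < Be < C < Na < Li.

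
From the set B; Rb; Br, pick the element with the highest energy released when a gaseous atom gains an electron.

Br

B is in period 2, group 13; Br is in period 4, group 17; Rb is in period 5, group 1.
Electron affinity generally becomes more exothermic across a period toward the halogens and less exothermic down a group.
Here both period and group differ, so the two effects have to be weighed against each other.
Rb > B: this pair runs against the simple trend — see the exception note.
Br > Rb: both effects reinforce here, so Br is clearly the higher of the two.
Note the exception: Rb has a higher electron affinity than B, contrary to the simple trend — B's ns²np¹ configuration gives only a small electron affinity — the sparsely filled np subshell binds an added electron weakly.
For reference (kJ/mol): B 27, Br 325, Rb 47.
The highest energy released when a gaseous atom gains an electron among these belongs to Br.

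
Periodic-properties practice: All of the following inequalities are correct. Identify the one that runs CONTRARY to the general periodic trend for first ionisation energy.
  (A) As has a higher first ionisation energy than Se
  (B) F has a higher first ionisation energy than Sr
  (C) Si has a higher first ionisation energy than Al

The general trend: first ionisation energy increases across a period and decreases down a group.
(A) As (period 4, group 15) vs Se (period 4, group 16): the stated order contradicts the simple trend.
(B) F (period 2, group 17) vs Sr (period 5, group 2): the stated order agrees with the simple trend.
(C) Si (period 3, group 14) vs Al (period 3, group 13): the stated order agrees with the simple trend.
The exception is (A): Se (4p⁴) ionizes more easily than half-filled As (4p³).

(A)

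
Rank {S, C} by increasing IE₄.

S, C

The fourth ionization energy removes an electron from the +3 ion. For each element: S³⁺ still has 3 valence electrons; C³⁺ still has 1 valence electron.
All are still removing valence electrons, so compare the +3 ions as you would atoms: IE_4 generally rises across a period (higher Z_eff) and falls down a group (larger shell), subject to the usual subshell exceptions.
Valence configurations: S³⁺ [Ne]3s²3p¹, C³⁺ [He]2s¹.
The numbers (kJ/mol): S 4556, C 6223.
Hence IE_4: S < C.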